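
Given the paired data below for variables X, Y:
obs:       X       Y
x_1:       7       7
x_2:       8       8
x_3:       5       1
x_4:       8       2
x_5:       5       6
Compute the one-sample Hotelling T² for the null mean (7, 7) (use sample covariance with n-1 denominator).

Step 1 — sample mean vector:
  mean(X) = (7 + 8 + 5 + 8 + 5) / 5 = 33/5 = 6.6
  mean(Y) = (7 + 8 + 1 + 2 + 6) / 5 = 24/5 = 4.8
  x̄ = (6.6, 4.8),  deviation x̄ - mu_0 = (6.6, 4.8) - (7, 7) = (-0.4, -2.2).

Step 2 — sample covariance matrix, S[i,j] = (1/(n-1)) · Σ_k (x_{k,i} - mean_i) · (x_{k,j} - mean_j), divisor n-1 = 4:
  S[X,X] = ((0.4)·(0.4) + (1.4)·(1.4) + (-1.6)·(-1.6) + (1.4)·(1.4) + (-1.6)·(-1.6)) / 4 = 9.2/4 = 2.3
  S[X,Y] = ((0.4)·(2.2) + (1.4)·(3.2) + (-1.6)·(-3.8) + (1.4)·(-2.8) + (-1.6)·(1.2)) / 4 = 5.6/4 = 1.4
  S[Y,Y] = ((2.2)·(2.2) + (3.2)·(3.2) + (-3.8)·(-3.8) + (-2.8)·(-2.8) + (1.2)·(1.2)) / 4 = 38.8/4 = 9.7
  S = [[2.3, 1.4],
 [1.4, 9.7]].

Step 3 — invert S. det(S) = 2.3·9.7 - (1.4)² = 20.35.
  S^{-1} = (1/det) · [[d, -b], [-b, a]] = [[0.4767, -0.0688],
 [-0.0688, 0.113]].

Step 4 — quadratic form (x̄ - mu_0)^T · S^{-1} · (x̄ - mu_0):
  S^{-1} · (x̄ - mu_0) = (-0.0393, -0.2211),
  (x̄ - mu_0)^T · [...] = (-0.4)·(-0.0393) + (-2.2)·(-0.2211) = 0.5022.

Step 5 — scale by n: T² = 5 · 0.5022 = 2.5111.

T² ≈ 2.5111


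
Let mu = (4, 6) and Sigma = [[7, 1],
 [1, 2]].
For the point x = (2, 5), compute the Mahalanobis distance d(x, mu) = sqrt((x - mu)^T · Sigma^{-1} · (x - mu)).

Step 1 — centre the observation: (x - mu) = (-2, -1).

Step 2 — invert Sigma. det(Sigma) = 7·2 - (1)² = 13.
  Sigma^{-1} = (1/det) · [[d, -b], [-b, a]] = [[0.1538, -0.0769],
 [-0.0769, 0.5385]].

Step 3 — form the quadratic (x - mu)^T · Sigma^{-1} · (x - mu):
  Sigma^{-1} · (x - mu) = (-0.2308, -0.3846).
  (x - mu)^T · [Sigma^{-1} · (x - mu)] = (-2)·(-0.2308) + (-1)·(-0.3846) = 0.8462.

Step 4 — take square root: d = √(0.8462) ≈ 0.9199.

d(x, mu) = √(0.8462) ≈ 0.9199


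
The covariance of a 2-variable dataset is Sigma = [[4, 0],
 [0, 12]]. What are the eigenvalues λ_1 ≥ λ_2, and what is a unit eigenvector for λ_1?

Step 1 — characteristic polynomial of 2×2 Sigma:
  det(Sigma - λI) = λ² - trace · λ + det = 0.
  trace = 4 + 12 = 16, det = 4·12 - (0)² = 48.
Step 2 — discriminant:
  Δ = trace² - 4·det = 256 - 192 = 64.
Step 3 — eigenvalues:
  λ = (trace ± √Δ)/2 = (16 ± 8)/2,
  λ_1 = 12,  λ_2 = 4.

Step 4 — unit eigenvector for λ_1: Sigma is diagonal, so its eigenvectors are the coordinate axes. λ_1 = 12 is the diagonal entry on the second coordinate axis, hence
  v_1 = (0, 1) (||v_1|| = 1).

λ_1 = 12,  λ_2 = 4;  v_1 ≈ (0, 1)


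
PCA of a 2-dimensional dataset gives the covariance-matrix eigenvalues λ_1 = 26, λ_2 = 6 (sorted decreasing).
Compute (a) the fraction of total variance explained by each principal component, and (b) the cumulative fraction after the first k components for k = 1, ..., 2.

Step 1 — total variance = trace(Sigma) = Σ λ_i = 26 + 6 = 32.

Step 2 — fraction explained by component i = λ_i / Σ λ:
  PC1: 26/32 = 0.8125
  PC2: 6/32 = 0.1875

Step 3 — cumulative fraction after k components = (λ_1 + ... + λ_k) / Σ λ:
  k = 1: 26/32 = 0.8125
  k = 2: (26 + 6)/32 = 32/32 = 1

Summary (fraction, with percent):

explained: PC1 0.8125 (81.25%), PC2 0.1875 (18.75%);  cumulative: 0.8125, 1


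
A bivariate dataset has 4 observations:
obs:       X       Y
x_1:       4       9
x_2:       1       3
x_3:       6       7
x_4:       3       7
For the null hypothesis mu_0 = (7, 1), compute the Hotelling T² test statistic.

Step 1 — sample mean vector:
  mean(X) = (4 + 1 + 6 + 3) / 4 = 14/4 = 3.5
  mean(Y) = (9 + 3 + 7 + 7) / 4 = 26/4 = 6.5
  x̄ = (3.5, 6.5),  deviation x̄ - mu_0 = (3.5, 6.5) - (7, 1) = (-3.5, 5.5).

Step 2 — sample covariance matrix, S[i,j] = (1/(n-1)) · Σ_k (x_{k,i} - mean_i) · (x_{k,j} - mean_j), divisor n-1 = 3:
  S[X,X] = ((0.5)·(0.5) + (-2.5)·(-2.5) + (2.5)·(2.5) + (-0.5)·(-0.5)) / 3 = 13/3 = 4.3333
  S[X,Y] = ((0.5)·(2.5) + (-2.5)·(-3.5) + (2.5)·(0.5) + (-0.5)·(0.5)) / 3 = 11/3 = 3.6667
  S[Y,Y] = ((2.5)·(2.5) + (-3.5)·(-3.5) + (0.5)·(0.5) + (0.5)·(0.5)) / 3 = 19/3 = 6.3333
  S = [[4.3333, 3.6667],
 [3.6667, 6.3333]].

Step 3 — invert S. det(S) = 4.3333·6.3333 - (3.6667)² = 14.
  S^{-1} = (1/det) · [[d, -b], [-b, a]] = [[0.4524, -0.2619],
 [-0.2619, 0.3095]].

Step 4 — quadratic form (x̄ - mu_0)^T · S^{-1} · (x̄ - mu_0):
  S^{-1} · (x̄ - mu_0) = (-3.0238, 2.619),
  (x̄ - mu_0)^T · [...] = (-3.5)·(-3.0238) + (5.5)·(2.619) = 24.9881.

Step 5 — scale by n: T² = 4 · 24.9881 = 99.9524.

T² ≈ 99.9524


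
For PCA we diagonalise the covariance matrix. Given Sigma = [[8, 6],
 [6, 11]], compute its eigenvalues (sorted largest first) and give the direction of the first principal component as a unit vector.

Step 1 — characteristic polynomial of 2×2 Sigma:
  det(Sigma - λI) = λ² - trace · λ + det = 0.
  trace = 8 + 11 = 19, det = 8·11 - (6)² = 52.
Step 2 — discriminant:
  Δ = trace² - 4·det = 361 - 208 = 153.
Step 3 — eigenvalues:
  λ = (trace ± √Δ)/2 = (19 ± 12.3693)/2,
  λ_1 = 15.6847,  λ_2 = 3.3153.

Step 4 — unit eigenvector for λ_1: solve (Sigma - λ_1 I)v = 0. First row:
  (8 - 15.6847)·v_x + (6)·v_y = 0, i.e. (-7.6847)·v_x + (6)·v_y = 0,
  so v ∝ (b, λ_1 - a) = (6, 7.6847) = u.
  ||u|| = √((6)² + (7.6847)²) = √(95.054) ≈ 9.7496,
  v_1 = u/||u|| ≈ (0.6154, 0.7882) (||v_1|| = 1).

λ_1 = 15.6847,  λ_2 = 3.3153;  v_1 ≈ (0.6154, 0.7882)


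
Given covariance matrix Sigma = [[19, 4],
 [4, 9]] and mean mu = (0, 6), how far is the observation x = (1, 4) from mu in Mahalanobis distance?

Step 1 — centre the observation: (x - mu) = (1, -2).

Step 2 — invert Sigma. det(Sigma) = 19·9 - (4)² = 155.
  Sigma^{-1} = (1/det) · [[d, -b], [-b, a]] = [[0.0581, -0.0258],
 [-0.0258, 0.1226]].

Step 3 — form the quadratic (x - mu)^T · Sigma^{-1} · (x - mu):
  Sigma^{-1} · (x - mu) = (0.1097, -0.271).
  (x - mu)^T · [Sigma^{-1} · (x - mu)] = (1)·(0.1097) + (-2)·(-0.271) = 0.6516.

Step 4 — take square root: d = √(0.6516) ≈ 0.8072.

d(x, mu) = √(0.6516) ≈ 0.8072


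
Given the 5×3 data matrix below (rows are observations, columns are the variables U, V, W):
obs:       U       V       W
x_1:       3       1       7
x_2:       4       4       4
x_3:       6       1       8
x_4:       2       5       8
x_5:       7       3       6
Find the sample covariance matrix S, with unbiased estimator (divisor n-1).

Step 1 — column means:
  mean(U) = (3 + 4 + 6 + 2 + 7) / 5 = 22/5 = 4.4
  mean(V) = (1 + 4 + 1 + 5 + 3) / 5 = 14/5 = 2.8
  mean(W) = (7 + 4 + 8 + 8 + 6) / 5 = 33/5 = 6.6

Step 2 — sample covariance S[i,j] = (1/(n-1)) · Σ_k (x_{k,i} - mean_i) · (x_{k,j} - mean_j), with n-1 = 4.
  S[U,U] = ((-1.4)·(-1.4) + (-0.4)·(-0.4) + (1.6)·(1.6) + (-2.4)·(-2.4) + (2.6)·(2.6)) / 4 = 17.2/4 = 4.3
  S[U,V] = ((-1.4)·(-1.8) + (-0.4)·(1.2) + (1.6)·(-1.8) + (-2.4)·(2.2) + (2.6)·(0.2)) / 4 = -5.6/4 = -1.4
  S[U,W] = ((-1.4)·(0.4) + (-0.4)·(-2.6) + (1.6)·(1.4) + (-2.4)·(1.4) + (2.6)·(-0.6)) / 4 = -2.2/4 = -0.55
  S[V,V] = ((-1.8)·(-1.8) + (1.2)·(1.2) + (-1.8)·(-1.8) + (2.2)·(2.2) + (0.2)·(0.2)) / 4 = 12.8/4 = 3.2
  S[V,W] = ((-1.8)·(0.4) + (1.2)·(-2.6) + (-1.8)·(1.4) + (2.2)·(1.4) + (0.2)·(-0.6)) / 4 = -3.4/4 = -0.85
  S[W,W] = ((0.4)·(0.4) + (-2.6)·(-2.6) + (1.4)·(1.4) + (1.4)·(1.4) + (-0.6)·(-0.6)) / 4 = 11.2/4 = 2.8

S is symmetric (S[j,i] = S[i,j]). Assembling:

S = [[4.3, -1.4, -0.55],
 [-1.4, 3.2, -0.85],
 [-0.55, -0.85, 2.8]]


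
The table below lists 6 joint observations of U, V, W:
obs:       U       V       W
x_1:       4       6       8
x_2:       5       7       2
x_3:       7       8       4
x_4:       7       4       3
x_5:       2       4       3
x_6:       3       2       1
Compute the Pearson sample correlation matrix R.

Step 1 — column means:
  mean(U) = (4 + 5 + 7 + 7 + 2 + 3) / 6 = 28/6 = 4.6667
  mean(V) = (6 + 7 + 8 + 4 + 4 + 2) / 6 = 31/6 = 5.1667
  mean(W) = (8 + 2 + 4 + 3 + 3 + 1) / 6 = 21/6 = 3.5

Step 2 — sample variances and covariances s[i,j] = (1/(n-1)) · Σ_k (x_{k,i} - mean_i) · (x_{k,j} - mean_j), with n-1 = 5:
  s[U,U] = ((-0.6667)·(-0.6667) + (0.3333)·(0.3333) + (2.3333)·(2.3333) + (2.3333)·(2.3333) + (-2.6667)·(-2.6667) + (-1.6667)·(-1.6667)) / 5 = 21.3333/5 = 4.2667
  s[U,V] = ((-0.6667)·(0.8333) + (0.3333)·(1.8333) + (2.3333)·(2.8333) + (2.3333)·(-1.1667) + (-2.6667)·(-1.1667) + (-1.6667)·(-3.1667)) / 5 = 12.3333/5 = 2.4667
  s[U,W] = ((-0.6667)·(4.5) + (0.3333)·(-1.5) + (2.3333)·(0.5) + (2.3333)·(-0.5) + (-2.6667)·(-0.5) + (-1.6667)·(-2.5)) / 5 = 2/5 = 0.4
  s[V,V] = ((0.8333)·(0.8333) + (1.8333)·(1.8333) + (2.8333)·(2.8333) + (-1.1667)·(-1.1667) + (-1.1667)·(-1.1667) + (-3.1667)·(-3.1667)) / 5 = 24.8333/5 = 4.9667
  s[V,W] = ((0.8333)·(4.5) + (1.8333)·(-1.5) + (2.8333)·(0.5) + (-1.1667)·(-0.5) + (-1.1667)·(-0.5) + (-3.1667)·(-2.5)) / 5 = 11.5/5 = 2.3
  s[W,W] = ((4.5)·(4.5) + (-1.5)·(-1.5) + (0.5)·(0.5) + (-0.5)·(-0.5) + (-0.5)·(-0.5) + (-2.5)·(-2.5)) / 5 = 29.5/5 = 5.9
  Sample standard deviations s_i = √(s[i,i]):
  s(U) = √(4.2667) = 2.0656
  s(V) = √(4.9667) = 2.2286
  s(W) = √(5.9) = 2.429

Step 3 — r_{ij} = s_{ij} / (s_i · s_j):
  r[U,U] = 1 (diagonal).
  r[U,V] = 2.4667 / (2.0656 · 2.2286) = 2.4667 / 4.6034 = 0.5358
  r[U,W] = 0.4 / (2.0656 · 2.429) = 0.4 / 5.0173 = 0.0797
  r[V,V] = 1 (diagonal).
  r[V,W] = 2.3 / (2.2286 · 2.429) = 2.3 / 5.4133 = 0.4249
  r[W,W] = 1 (diagonal).

R is symmetric with unit diagonal. Assembling:

R = [[1, 0.5358, 0.0797],
 [0.5358, 1, 0.4249],
 [0.0797, 0.4249, 1]]


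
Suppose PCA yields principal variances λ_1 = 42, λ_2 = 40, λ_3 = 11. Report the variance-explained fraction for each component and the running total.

Step 1 — total variance = trace(Sigma) = Σ λ_i = 42 + 40 + 11 = 93.

Step 2 — fraction explained by component i = λ_i / Σ λ:
  PC1: 42/93 = 0.4516
  PC2: 40/93 = 0.4301
  PC3: 11/93 = 0.1183

Step 3 — cumulative fraction after k components = (λ_1 + ... + λ_k) / Σ λ:
  k = 1: 42/93 = 0.4516
  k = 2: (42 + 40)/93 = 82/93 = 0.8817
  k = 3: (42 + 40 + 11)/93 = 93/93 = 1

Summary (fraction, with percent):

explained: PC1 0.4516 (45.16%), PC2 0.4301 (43.01%), PC3 0.1183 (11.83%);  cumulative: 0.4516, 0.8817, 1


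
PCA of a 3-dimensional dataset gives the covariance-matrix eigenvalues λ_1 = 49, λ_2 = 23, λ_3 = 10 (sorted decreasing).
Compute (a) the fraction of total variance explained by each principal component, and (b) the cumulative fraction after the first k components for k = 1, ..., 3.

Step 1 — total variance = trace(Sigma) = Σ λ_i = 49 + 23 + 10 = 82.

Step 2 — fraction explained by component i = λ_i / Σ λ:
  PC1: 49/82 = 0.5976
  PC2: 23/82 = 0.2805
  PC3: 10/82 = 0.122

Step 3 — cumulative fraction after k components = (λ_1 + ... + λ_k) / Σ λ:
  k = 1: 49/82 = 0.5976
  k = 2: (49 + 23)/82 = 72/82 = 0.878
  k = 3: (49 + 23 + 10)/82 = 82/82 = 1

Summary (fraction, with percent):

explained: PC1 0.5976 (59.76%), PC2 0.2805 (28.05%), PC3 0.122 (12.2%);  cumulative: 0.5976, 0.878, 1


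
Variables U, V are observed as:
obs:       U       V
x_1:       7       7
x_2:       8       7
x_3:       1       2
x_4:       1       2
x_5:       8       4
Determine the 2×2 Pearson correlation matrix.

Step 1 — column means:
  mean(U) = (7 + 8 + 1 + 1 + 8) / 5 = 25/5 = 5
  mean(V) = (7 + 7 + 2 + 2 + 4) / 5 = 22/5 = 4.4

Step 2 — sample variances and covariances s[i,j] = (1/(n-1)) · Σ_k (x_{k,i} - mean_i) · (x_{k,j} - mean_j), with n-1 = 4:
  s[U,U] = ((2)·(2) + (3)·(3) + (-4)·(-4) + (-4)·(-4) + (3)·(3)) / 4 = 54/4 = 13.5
  s[U,V] = ((2)·(2.6) + (3)·(2.6) + (-4)·(-2.4) + (-4)·(-2.4) + (3)·(-0.4)) / 4 = 31/4 = 7.75
  s[V,V] = ((2.6)·(2.6) + (2.6)·(2.6) + (-2.4)·(-2.4) + (-2.4)·(-2.4) + (-0.4)·(-0.4)) / 4 = 25.2/4 = 6.3
  Sample standard deviations s_i = √(s[i,i]):
  s(U) = √(13.5) = 3.6742
  s(V) = √(6.3) = 2.51

Step 3 — r_{ij} = s_{ij} / (s_i · s_j):
  r[U,U] = 1 (diagonal).
  r[U,V] = 7.75 / (3.6742 · 2.51) = 7.75 / 9.2223 = 0.8404
  r[V,V] = 1 (diagonal).

R is symmetric with unit diagonal. Assembling:

R = [[1, 0.8404],
 [0.8404, 1]]


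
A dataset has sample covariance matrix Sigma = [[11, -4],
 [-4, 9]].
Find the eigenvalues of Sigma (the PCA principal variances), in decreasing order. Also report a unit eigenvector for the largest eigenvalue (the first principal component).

Step 1 — characteristic polynomial of 2×2 Sigma:
  det(Sigma - λI) = λ² - trace · λ + det = 0.
  trace = 11 + 9 = 20, det = 11·9 - (-4)² = 83.
Step 2 — discriminant:
  Δ = trace² - 4·det = 400 - 332 = 68.
Step 3 — eigenvalues:
  λ = (trace ± √Δ)/2 = (20 ± 8.2462)/2,
  λ_1 = 14.1231,  λ_2 = 5.8769.

Step 4 — unit eigenvector for λ_1: solve (Sigma - λ_1 I)v = 0. First row:
  (11 - 14.1231)·v_x + (-4)·v_y = 0, i.e. (-3.1231)·v_x + (-4)·v_y = 0,
  so v ∝ (b, λ_1 - a) = (-4, 3.1231); multiply by -1 so the first entry is positive: u = (4, -3.1231).
  ||u|| = √((4)² + (-3.1231)²) = √(25.7538) ≈ 5.0748,
  v_1 = u/||u|| ≈ (0.7882, -0.6154) (||v_1|| = 1).

λ_1 = 14.1231,  λ_2 = 5.8769;  v_1 ≈ (0.7882, -0.6154)


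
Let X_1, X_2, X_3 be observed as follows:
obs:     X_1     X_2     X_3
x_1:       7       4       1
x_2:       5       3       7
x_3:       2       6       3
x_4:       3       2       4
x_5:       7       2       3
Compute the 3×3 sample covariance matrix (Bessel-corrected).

Step 1 — column means:
  mean(X_1) = (7 + 5 + 2 + 3 + 7) / 5 = 24/5 = 4.8
  mean(X_2) = (4 + 3 + 6 + 2 + 2) / 5 = 17/5 = 3.4
  mean(X_3) = (1 + 7 + 3 + 4 + 3) / 5 = 18/5 = 3.6

Step 2 — sample covariance S[i,j] = (1/(n-1)) · Σ_k (x_{k,i} - mean_i) · (x_{k,j} - mean_j), with n-1 = 4.
  S[X_1,X_1] = ((2.2)·(2.2) + (0.2)·(0.2) + (-2.8)·(-2.8) + (-1.8)·(-1.8) + (2.2)·(2.2)) / 4 = 20.8/4 = 5.2
  S[X_1,X_2] = ((2.2)·(0.6) + (0.2)·(-0.4) + (-2.8)·(2.6) + (-1.8)·(-1.4) + (2.2)·(-1.4)) / 4 = -6.6/4 = -1.65
  S[X_1,X_3] = ((2.2)·(-2.6) + (0.2)·(3.4) + (-2.8)·(-0.6) + (-1.8)·(0.4) + (2.2)·(-0.6)) / 4 = -5.4/4 = -1.35
  S[X_2,X_2] = ((0.6)·(0.6) + (-0.4)·(-0.4) + (2.6)·(2.6) + (-1.4)·(-1.4) + (-1.4)·(-1.4)) / 4 = 11.2/4 = 2.8
  S[X_2,X_3] = ((0.6)·(-2.6) + (-0.4)·(3.4) + (2.6)·(-0.6) + (-1.4)·(0.4) + (-1.4)·(-0.6)) / 4 = -4.2/4 = -1.05
  S[X_3,X_3] = ((-2.6)·(-2.6) + (3.4)·(3.4) + (-0.6)·(-0.6) + (0.4)·(0.4) + (-0.6)·(-0.6)) / 4 = 19.2/4 = 4.8

S is symmetric (S[j,i] = S[i,j]). Assembling:

S = [[5.2, -1.65, -1.35],
 [-1.65, 2.8, -1.05],
 [-1.35, -1.05, 4.8]]


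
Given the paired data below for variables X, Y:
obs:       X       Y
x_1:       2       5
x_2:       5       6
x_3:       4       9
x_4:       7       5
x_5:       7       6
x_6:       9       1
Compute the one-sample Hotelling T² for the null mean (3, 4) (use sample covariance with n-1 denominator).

Step 1 — sample mean vector:
  mean(X) = (2 + 5 + 4 + 7 + 7 + 9) / 6 = 34/6 = 5.6667
  mean(Y) = (5 + 6 + 9 + 5 + 6 + 1) / 6 = 32/6 = 5.3333
  x̄ = (5.6667, 5.3333),  deviation x̄ - mu_0 = (5.6667, 5.3333) - (3, 4) = (2.6667, 1.3333).

Step 2 — sample covariance matrix, S[i,j] = (1/(n-1)) · Σ_k (x_{k,i} - mean_i) · (x_{k,j} - mean_j), divisor n-1 = 5:
  S[X,X] = ((-3.6667)·(-3.6667) + (-0.6667)·(-0.6667) + (-1.6667)·(-1.6667) + (1.3333)·(1.3333) + (1.3333)·(1.3333) + (3.3333)·(3.3333)) / 5 = 31.3333/5 = 6.2667
  S[X,Y] = ((-3.6667)·(-0.3333) + (-0.6667)·(0.6667) + (-1.6667)·(3.6667) + (1.3333)·(-0.3333) + (1.3333)·(0.6667) + (3.3333)·(-4.3333)) / 5 = -19.3333/5 = -3.8667
  S[Y,Y] = ((-0.3333)·(-0.3333) + (0.6667)·(0.6667) + (3.6667)·(3.6667) + (-0.3333)·(-0.3333) + (0.6667)·(0.6667) + (-4.3333)·(-4.3333)) / 5 = 33.3333/5 = 6.6667
  S = [[6.2667, -3.8667],
 [-3.8667, 6.6667]].

Step 3 — invert S. det(S) = 6.2667·6.6667 - (-3.8667)² = 26.8267.
  S^{-1} = (1/det) · [[d, -b], [-b, a]] = [[0.2485, 0.1441],
 [0.1441, 0.2336]].

Step 4 — quadratic form (x̄ - mu_0)^T · S^{-1} · (x̄ - mu_0):
  S^{-1} · (x̄ - mu_0) = (0.8549, 0.6958),
  (x̄ - mu_0)^T · [...] = (2.6667)·(0.8549) + (1.3333)·(0.6958) = 3.2074.

Step 5 — scale by n: T² = 6 · 3.2074 = 19.2445.

T² ≈ 19.2445


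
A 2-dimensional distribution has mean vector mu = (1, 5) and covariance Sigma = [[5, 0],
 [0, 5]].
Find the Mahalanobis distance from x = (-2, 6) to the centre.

Step 1 — centre the observation: (x - mu) = (-3, 1).

Step 2 — invert Sigma. det(Sigma) = 5·5 - (0)² = 25.
  Sigma^{-1} = (1/det) · [[d, -b], [-b, a]] = [[0.2, 0],
 [0, 0.2]].

Step 3 — form the quadratic (x - mu)^T · Sigma^{-1} · (x - mu):
  Sigma^{-1} · (x - mu) = (-0.6, 0.2).
  (x - mu)^T · [Sigma^{-1} · (x - mu)] = (-3)·(-0.6) + (1)·(0.2) = 2.

Step 4 — take square root: d = √(2) ≈ 1.4142.

d(x, mu) = √(2) ≈ 1.4142


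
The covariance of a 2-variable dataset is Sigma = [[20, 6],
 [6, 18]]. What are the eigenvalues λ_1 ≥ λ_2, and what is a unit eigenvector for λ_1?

Step 1 — characteristic polynomial of 2×2 Sigma:
  det(Sigma - λI) = λ² - trace · λ + det = 0.
  trace = 20 + 18 = 38, det = 20·18 - (6)² = 324.
Step 2 — discriminant:
  Δ = trace² - 4·det = 1444 - 1296 = 148.
Step 3 — eigenvalues:
  λ = (trace ± √Δ)/2 = (38 ± 12.1655)/2,
  λ_1 = 25.0828,  λ_2 = 12.9172.

Step 4 — unit eigenvector for λ_1: solve (Sigma - λ_1 I)v = 0. First row:
  (20 - 25.0828)·v_x + (6)·v_y = 0, i.e. (-5.0828)·v_x + (6)·v_y = 0,
  so v ∝ (b, λ_1 - a) = (6, 5.0828) = u.
  ||u|| = √((6)² + (5.0828)²) = √(61.8345) ≈ 7.8635,
  v_1 = u/||u|| ≈ (0.763, 0.6464) (||v_1|| = 1).

λ_1 = 25.0828,  λ_2 = 12.9172;  v_1 ≈ (0.763, 0.6464)


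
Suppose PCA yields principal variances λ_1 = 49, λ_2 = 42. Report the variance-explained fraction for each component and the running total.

Step 1 — total variance = trace(Sigma) = Σ λ_i = 49 + 42 = 91.

Step 2 — fraction explained by component i = λ_i / Σ λ:
  PC1: 49/91 = 0.5385
  PC2: 42/91 = 0.4615

Step 3 — cumulative fraction after k components = (λ_1 + ... + λ_k) / Σ λ:
  k = 1: 49/91 = 0.5385
  k = 2: (49 + 42)/91 = 91/91 = 1

Summary (fraction, with percent):

explained: PC1 0.5385 (53.85%), PC2 0.4615 (46.15%);  cumulative: 0.5385, 1


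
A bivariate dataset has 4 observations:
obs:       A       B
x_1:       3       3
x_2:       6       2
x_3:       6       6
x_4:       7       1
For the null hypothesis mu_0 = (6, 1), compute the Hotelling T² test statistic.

Step 1 — sample mean vector:
  mean(A) = (3 + 6 + 6 + 7) / 4 = 22/4 = 5.5
  mean(B) = (3 + 2 + 6 + 1) / 4 = 12/4 = 3
  x̄ = (5.5, 3),  deviation x̄ - mu_0 = (5.5, 3) - (6, 1) = (-0.5, 2).

Step 2 — sample covariance matrix, S[i,j] = (1/(n-1)) · Σ_k (x_{k,i} - mean_i) · (x_{k,j} - mean_j), divisor n-1 = 3:
  S[A,A] = ((-2.5)·(-2.5) + (0.5)·(0.5) + (0.5)·(0.5) + (1.5)·(1.5)) / 3 = 9/3 = 3
  S[A,B] = ((-2.5)·(0) + (0.5)·(-1) + (0.5)·(3) + (1.5)·(-2)) / 3 = -2/3 = -0.6667
  S[B,B] = ((0)·(0) + (-1)·(-1) + (3)·(3) + (-2)·(-2)) / 3 = 14/3 = 4.6667
  S = [[3, -0.6667],
 [-0.6667, 4.6667]].

Step 3 — invert S. det(S) = 3·4.6667 - (-0.6667)² = 13.5556.
  S^{-1} = (1/det) · [[d, -b], [-b, a]] = [[0.3443, 0.0492],
 [0.0492, 0.2213]].

Step 4 — quadratic form (x̄ - mu_0)^T · S^{-1} · (x̄ - mu_0):
  S^{-1} · (x̄ - mu_0) = (-0.0738, 0.418),
  (x̄ - mu_0)^T · [...] = (-0.5)·(-0.0738) + (2)·(0.418) = 0.873.

Step 5 — scale by n: T² = 4 · 0.873 = 3.4918.

T² ≈ 3.4918


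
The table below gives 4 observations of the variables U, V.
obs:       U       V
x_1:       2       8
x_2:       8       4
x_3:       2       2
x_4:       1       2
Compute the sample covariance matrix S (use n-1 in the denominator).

Step 1 — column means:
  mean(U) = (2 + 8 + 2 + 1) / 4 = 13/4 = 3.25
  mean(V) = (8 + 4 + 2 + 2) / 4 = 16/4 = 4

Step 2 — sample covariance S[i,j] = (1/(n-1)) · Σ_k (x_{k,i} - mean_i) · (x_{k,j} - mean_j), with n-1 = 3.
  S[U,U] = ((-1.25)·(-1.25) + (4.75)·(4.75) + (-1.25)·(-1.25) + (-2.25)·(-2.25)) / 3 = 30.75/3 = 10.25
  S[U,V] = ((-1.25)·(4) + (4.75)·(0) + (-1.25)·(-2) + (-2.25)·(-2)) / 3 = 2/3 = 0.6667
  S[V,V] = ((4)·(4) + (0)·(0) + (-2)·(-2) + (-2)·(-2)) / 3 = 24/3 = 8

S is symmetric (S[j,i] = S[i,j]). Assembling:

S = [[10.25, 0.6667],
 [0.6667, 8]]


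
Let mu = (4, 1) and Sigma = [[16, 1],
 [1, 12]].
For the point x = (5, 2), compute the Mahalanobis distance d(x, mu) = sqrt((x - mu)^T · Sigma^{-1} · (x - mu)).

Step 1 — centre the observation: (x - mu) = (1, 1).

Step 2 — invert Sigma. det(Sigma) = 16·12 - (1)² = 191.
  Sigma^{-1} = (1/det) · [[d, -b], [-b, a]] = [[0.0628, -0.0052],
 [-0.0052, 0.0838]].

Step 3 — form the quadratic (x - mu)^T · Sigma^{-1} · (x - mu):
  Sigma^{-1} · (x - mu) = (0.0576, 0.0785).
  (x - mu)^T · [Sigma^{-1} · (x - mu)] = (1)·(0.0576) + (1)·(0.0785) = 0.1361.

Step 4 — take square root: d = √(0.1361) ≈ 0.369.

d(x, mu) = √(0.1361) ≈ 0.369


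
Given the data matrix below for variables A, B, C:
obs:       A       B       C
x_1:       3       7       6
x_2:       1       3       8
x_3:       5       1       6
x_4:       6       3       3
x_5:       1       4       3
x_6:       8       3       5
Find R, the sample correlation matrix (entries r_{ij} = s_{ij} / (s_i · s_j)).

Step 1 — column means:
  mean(A) = (3 + 1 + 5 + 6 + 1 + 8) / 6 = 24/6 = 4
  mean(B) = (7 + 3 + 1 + 3 + 4 + 3) / 6 = 21/6 = 3.5
  mean(C) = (6 + 8 + 6 + 3 + 3 + 5) / 6 = 31/6 = 5.1667

Step 2 — sample variances and covariances s[i,j] = (1/(n-1)) · Σ_k (x_{k,i} - mean_i) · (x_{k,j} - mean_j), with n-1 = 5:
  s[A,A] = ((-1)·(-1) + (-3)·(-3) + (1)·(1) + (2)·(2) + (-3)·(-3) + (4)·(4)) / 5 = 40/5 = 8
  s[A,B] = ((-1)·(3.5) + (-3)·(-0.5) + (1)·(-2.5) + (2)·(-0.5) + (-3)·(0.5) + (4)·(-0.5)) / 5 = -9/5 = -1.8
  s[A,C] = ((-1)·(0.8333) + (-3)·(2.8333) + (1)·(0.8333) + (2)·(-2.1667) + (-3)·(-2.1667) + (4)·(-0.1667)) / 5 = -7/5 = -1.4
  s[B,B] = ((3.5)·(3.5) + (-0.5)·(-0.5) + (-2.5)·(-2.5) + (-0.5)·(-0.5) + (0.5)·(0.5) + (-0.5)·(-0.5)) / 5 = 19.5/5 = 3.9
  s[B,C] = ((3.5)·(0.8333) + (-0.5)·(2.8333) + (-2.5)·(0.8333) + (-0.5)·(-2.1667) + (0.5)·(-2.1667) + (-0.5)·(-0.1667)) / 5 = -0.5/5 = -0.1
  s[C,C] = ((0.8333)·(0.8333) + (2.8333)·(2.8333) + (0.8333)·(0.8333) + (-2.1667)·(-2.1667) + (-2.1667)·(-2.1667) + (-0.1667)·(-0.1667)) / 5 = 18.8333/5 = 3.7667
  Sample standard deviations s_i = √(s[i,i]):
  s(A) = √(8) = 2.8284
  s(B) = √(3.9) = 1.9748
  s(C) = √(3.7667) = 1.9408

Step 3 — r_{ij} = s_{ij} / (s_i · s_j):
  r[A,A] = 1 (diagonal).
  r[A,B] = -1.8 / (2.8284 · 1.9748) = -1.8 / 5.5857 = -0.3223
  r[A,C] = -1.4 / (2.8284 · 1.9408) = -1.4 / 5.4894 = -0.255
  r[B,B] = 1 (diagonal).
  r[B,C] = -0.1 / (1.9748 · 1.9408) = -0.1 / 3.8328 = -0.0261
  r[C,C] = 1 (diagonal).

R is symmetric with unit diagonal. Assembling:

R = [[1, -0.3223, -0.255],
 [-0.3223, 1, -0.0261],
 [-0.255, -0.0261, 1]]


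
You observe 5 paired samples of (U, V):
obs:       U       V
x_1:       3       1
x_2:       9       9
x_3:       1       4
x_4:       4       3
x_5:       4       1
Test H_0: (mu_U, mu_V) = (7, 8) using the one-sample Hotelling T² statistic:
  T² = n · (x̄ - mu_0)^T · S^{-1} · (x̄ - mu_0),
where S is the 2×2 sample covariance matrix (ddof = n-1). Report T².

Step 1 — sample mean vector:
  mean(U) = (3 + 9 + 1 + 4 + 4) / 5 = 21/5 = 4.2
  mean(V) = (1 + 9 + 4 + 3 + 1) / 5 = 18/5 = 3.6
  x̄ = (4.2, 3.6),  deviation x̄ - mu_0 = (4.2, 3.6) - (7, 8) = (-2.8, -4.4).

Step 2 — sample covariance matrix, S[i,j] = (1/(n-1)) · Σ_k (x_{k,i} - mean_i) · (x_{k,j} - mean_j), divisor n-1 = 4:
  S[U,U] = ((-1.2)·(-1.2) + (4.8)·(4.8) + (-3.2)·(-3.2) + (-0.2)·(-0.2) + (-0.2)·(-0.2)) / 4 = 34.8/4 = 8.7
  S[U,V] = ((-1.2)·(-2.6) + (4.8)·(5.4) + (-3.2)·(0.4) + (-0.2)·(-0.6) + (-0.2)·(-2.6)) / 4 = 28.4/4 = 7.1
  S[V,V] = ((-2.6)·(-2.6) + (5.4)·(5.4) + (0.4)·(0.4) + (-0.6)·(-0.6) + (-2.6)·(-2.6)) / 4 = 43.2/4 = 10.8
  S = [[8.7, 7.1],
 [7.1, 10.8]].

Step 3 — invert S. det(S) = 8.7·10.8 - (7.1)² = 43.55.
  S^{-1} = (1/det) · [[d, -b], [-b, a]] = [[0.248, -0.163],
 [-0.163, 0.1998]].

Step 4 — quadratic form (x̄ - mu_0)^T · S^{-1} · (x̄ - mu_0):
  S^{-1} · (x̄ - mu_0) = (0.023, -0.4225),
  (x̄ - mu_0)^T · [...] = (-2.8)·(0.023) + (-4.4)·(-0.4225) = 1.7947.

Step 5 — scale by n: T² = 5 · 1.7947 = 8.9736.

T² ≈ 8.9736


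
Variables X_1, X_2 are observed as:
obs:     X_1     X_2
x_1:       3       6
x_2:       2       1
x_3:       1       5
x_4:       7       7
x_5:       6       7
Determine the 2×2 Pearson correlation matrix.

Step 1 — column means:
  mean(X_1) = (3 + 2 + 1 + 7 + 6) / 5 = 19/5 = 3.8
  mean(X_2) = (6 + 1 + 5 + 7 + 7) / 5 = 26/5 = 5.2

Step 2 — sample variances and covariances s[i,j] = (1/(n-1)) · Σ_k (x_{k,i} - mean_i) · (x_{k,j} - mean_j), with n-1 = 4:
  s[X_1,X_1] = ((-0.8)·(-0.8) + (-1.8)·(-1.8) + (-2.8)·(-2.8) + (3.2)·(3.2) + (2.2)·(2.2)) / 4 = 26.8/4 = 6.7
  s[X_1,X_2] = ((-0.8)·(0.8) + (-1.8)·(-4.2) + (-2.8)·(-0.2) + (3.2)·(1.8) + (2.2)·(1.8)) / 4 = 17.2/4 = 4.3
  s[X_2,X_2] = ((0.8)·(0.8) + (-4.2)·(-4.2) + (-0.2)·(-0.2) + (1.8)·(1.8) + (1.8)·(1.8)) / 4 = 24.8/4 = 6.2
  Sample standard deviations s_i = √(s[i,i]):
  s(X_1) = √(6.7) = 2.5884
  s(X_2) = √(6.2) = 2.49

Step 3 — r_{ij} = s_{ij} / (s_i · s_j):
  r[X_1,X_1] = 1 (diagonal).
  r[X_1,X_2] = 4.3 / (2.5884 · 2.49) = 4.3 / 6.4452 = 0.6672
  r[X_2,X_2] = 1 (diagonal).

R is symmetric with unit diagonal. Assembling:

R = [[1, 0.6672],
 [0.6672, 1]]


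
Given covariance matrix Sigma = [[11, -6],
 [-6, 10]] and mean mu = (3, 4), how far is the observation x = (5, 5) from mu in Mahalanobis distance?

Step 1 — centre the observation: (x - mu) = (2, 1).

Step 2 — invert Sigma. det(Sigma) = 11·10 - (-6)² = 74.
  Sigma^{-1} = (1/det) · [[d, -b], [-b, a]] = [[0.1351, 0.0811],
 [0.0811, 0.1486]].

Step 3 — form the quadratic (x - mu)^T · Sigma^{-1} · (x - mu):
  Sigma^{-1} · (x - mu) = (0.3514, 0.3108).
  (x - mu)^T · [Sigma^{-1} · (x - mu)] = (2)·(0.3514) + (1)·(0.3108) = 1.0135.

Step 4 — take square root: d = √(1.0135) ≈ 1.0067.

d(x, mu) = √(1.0135) ≈ 1.0067


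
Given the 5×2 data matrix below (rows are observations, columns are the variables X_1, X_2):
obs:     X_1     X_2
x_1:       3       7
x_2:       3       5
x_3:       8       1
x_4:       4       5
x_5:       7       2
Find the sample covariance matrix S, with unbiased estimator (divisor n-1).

Step 1 — column means:
  mean(X_1) = (3 + 3 + 8 + 4 + 7) / 5 = 25/5 = 5
  mean(X_2) = (7 + 5 + 1 + 5 + 2) / 5 = 20/5 = 4

Step 2 — sample covariance S[i,j] = (1/(n-1)) · Σ_k (x_{k,i} - mean_i) · (x_{k,j} - mean_j), with n-1 = 4.
  S[X_1,X_1] = ((-2)·(-2) + (-2)·(-2) + (3)·(3) + (-1)·(-1) + (2)·(2)) / 4 = 22/4 = 5.5
  S[X_1,X_2] = ((-2)·(3) + (-2)·(1) + (3)·(-3) + (-1)·(1) + (2)·(-2)) / 4 = -22/4 = -5.5
  S[X_2,X_2] = ((3)·(3) + (1)·(1) + (-3)·(-3) + (1)·(1) + (-2)·(-2)) / 4 = 24/4 = 6

S is symmetric (S[j,i] = S[i,j]). Assembling:

S = [[5.5, -5.5],
 [-5.5, 6]]


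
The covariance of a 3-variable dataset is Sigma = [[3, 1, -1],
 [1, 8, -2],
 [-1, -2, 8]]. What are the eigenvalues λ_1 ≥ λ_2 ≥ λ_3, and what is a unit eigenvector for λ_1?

Step 1 — characteristic polynomial p(λ) = det(λI - Sigma) = λ³ - tr·λ² + c_1·λ - det, where tr = trace, c_1 = sum of the principal 2×2 minors, det = det(Sigma):
  tr = 3 + 8 + 8 = 19,
  c_1 = (3·8 - (1)²) + (3·8 - (-1)²) + (8·8 - (-2)²) = 23 + 23 + 60 = 106,
  det = 3·(8·8 - (-2)²) - (1)·((1)·8 - (-2)·(-1)) + (-1)·((1)·(-2) - 8·(-1)) = 3·(60) - (1)·(6) + (-1)·(6) = 168.
  So p(λ) = λ³ - 19λ² + 106λ - 168.
Step 2 — look for an integer root (rational root theorem: any rational root is an integer divisor of 168). Testing λ = 6:
  p(6) = 216 - 684 + 636 - 168 = 0  ✓
  Dividing out (λ - 6): p(λ) = (λ - 6)(λ² - 13λ + 28).
Step 3 — remaining eigenvalues from the quadratic λ² - 13λ + 28 = 0:
  Δ = 13² - 4·28 = 169 - 112 = 57,  λ = (13 ± √57)/2 = (13 ± 7.5498)/2 ≈ 10.2749 or 2.7251.
  Sorted: λ_1 = 10.2749,  λ_2 = 6,  λ_3 = 2.7251  (check: sum = 19 = tr ✓).

Step 4 — unit eigenvector for λ_1 ≈ 10.2749: v spans the null space of (Sigma - λ_1 I), whose rows are
  r_1 = (-7.2749, 1, -1),  r_2 = (1, -2.2749, -2),  r_3 = (-1, -2, -2.2749).
  v is orthogonal to every row, so take v ∝ r_1 × r_2 = ((1)·(-2) - (-1)·(-2.2749), (-1)·(1) - (-7.2749)·(-2), (-7.2749)·(-2.2749) - (1)·(1)) ≈ (-4.2749, -15.5498, 15.5498).
  Rescale (multiply by -1 so the first nonzero entry is positive): u = (4.2749, 15.5498, -15.5498).
  ||u|| = √((4.2749)² + (15.5498)² + (-15.5498)²) = √(501.8696) ≈ 22.4024,  v_1 = u/||u|| ≈ (0.1908, 0.6941, -0.6941) (||v_1|| = 1).

λ_1 = 10.2749,  λ_2 = 6,  λ_3 = 2.7251;  v_1 ≈ (0.1908, 0.6941, -0.6941)


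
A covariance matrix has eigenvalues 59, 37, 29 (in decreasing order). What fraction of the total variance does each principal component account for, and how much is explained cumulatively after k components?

Step 1 — total variance = trace(Sigma) = Σ λ_i = 59 + 37 + 29 = 125.

Step 2 — fraction explained by component i = λ_i / Σ λ:
  PC1: 59/125 = 0.472
  PC2: 37/125 = 0.296
  PC3: 29/125 = 0.232

Step 3 — cumulative fraction after k components = (λ_1 + ... + λ_k) / Σ λ:
  k = 1: 59/125 = 0.472
  k = 2: (59 + 37)/125 = 96/125 = 0.768
  k = 3: (59 + 37 + 29)/125 = 125/125 = 1

Summary (fraction, with percent):

explained: PC1 0.472 (47.2%), PC2 0.296 (29.6%), PC3 0.232 (23.2%);  cumulative: 0.472, 0.768, 1


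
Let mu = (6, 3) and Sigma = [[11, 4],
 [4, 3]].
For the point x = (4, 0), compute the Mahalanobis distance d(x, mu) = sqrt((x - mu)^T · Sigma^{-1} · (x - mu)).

Step 1 — centre the observation: (x - mu) = (-2, -3).

Step 2 — invert Sigma. det(Sigma) = 11·3 - (4)² = 17.
  Sigma^{-1} = (1/det) · [[d, -b], [-b, a]] = [[0.1765, -0.2353],
 [-0.2353, 0.6471]].

Step 3 — form the quadratic (x - mu)^T · Sigma^{-1} · (x - mu):
  Sigma^{-1} · (x - mu) = (0.3529, -1.4706).
  (x - mu)^T · [Sigma^{-1} · (x - mu)] = (-2)·(0.3529) + (-3)·(-1.4706) = 3.7059.

Step 4 — take square root: d = √(3.7059) ≈ 1.9251.

d(x, mu) = √(3.7059) ≈ 1.9251


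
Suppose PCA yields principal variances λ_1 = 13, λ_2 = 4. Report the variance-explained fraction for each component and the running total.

Step 1 — total variance = trace(Sigma) = Σ λ_i = 13 + 4 = 17.

Step 2 — fraction explained by component i = λ_i / Σ λ:
  PC1: 13/17 = 0.7647
  PC2: 4/17 = 0.2353

Step 3 — cumulative fraction after k components = (λ_1 + ... + λ_k) / Σ λ:
  k = 1: 13/17 = 0.7647
  k = 2: (13 + 4)/17 = 17/17 = 1

Summary (fraction, with percent):

explained: PC1 0.7647 (76.47%), PC2 0.2353 (23.53%);  cumulative: 0.7647, 1


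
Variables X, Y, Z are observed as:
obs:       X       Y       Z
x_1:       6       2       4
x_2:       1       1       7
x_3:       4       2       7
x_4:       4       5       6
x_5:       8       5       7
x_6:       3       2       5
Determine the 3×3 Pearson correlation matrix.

Step 1 — column means:
  mean(X) = (6 + 1 + 4 + 4 + 8 + 3) / 6 = 26/6 = 4.3333
  mean(Y) = (2 + 1 + 2 + 5 + 5 + 2) / 6 = 17/6 = 2.8333
  mean(Z) = (4 + 7 + 7 + 6 + 7 + 5) / 6 = 36/6 = 6

Step 2 — sample variances and covariances s[i,j] = (1/(n-1)) · Σ_k (x_{k,i} - mean_i) · (x_{k,j} - mean_j), with n-1 = 5:
  s[X,X] = ((1.6667)·(1.6667) + (-3.3333)·(-3.3333) + (-0.3333)·(-0.3333) + (-0.3333)·(-0.3333) + (3.6667)·(3.6667) + (-1.3333)·(-1.3333)) / 5 = 29.3333/5 = 5.8667
  s[X,Y] = ((1.6667)·(-0.8333) + (-3.3333)·(-1.8333) + (-0.3333)·(-0.8333) + (-0.3333)·(2.1667) + (3.6667)·(2.1667) + (-1.3333)·(-0.8333)) / 5 = 13.3333/5 = 2.6667
  s[X,Z] = ((1.6667)·(-2) + (-3.3333)·(1) + (-0.3333)·(1) + (-0.3333)·(0) + (3.6667)·(1) + (-1.3333)·(-1)) / 5 = -2/5 = -0.4
  s[Y,Y] = ((-0.8333)·(-0.8333) + (-1.8333)·(-1.8333) + (-0.8333)·(-0.8333) + (2.1667)·(2.1667) + (2.1667)·(2.1667) + (-0.8333)·(-0.8333)) / 5 = 14.8333/5 = 2.9667
  s[Y,Z] = ((-0.8333)·(-2) + (-1.8333)·(1) + (-0.8333)·(1) + (2.1667)·(0) + (2.1667)·(1) + (-0.8333)·(-1)) / 5 = 2/5 = 0.4
  s[Z,Z] = ((-2)·(-2) + (1)·(1) + (1)·(1) + (0)·(0) + (1)·(1) + (-1)·(-1)) / 5 = 8/5 = 1.6
  Sample standard deviations s_i = √(s[i,i]):
  s(X) = √(5.8667) = 2.4221
  s(Y) = √(2.9667) = 1.7224
  s(Z) = √(1.6) = 1.2649

Step 3 — r_{ij} = s_{ij} / (s_i · s_j):
  r[X,X] = 1 (diagonal).
  r[X,Y] = 2.6667 / (2.4221 · 1.7224) = 2.6667 / 4.1719 = 0.6392
  r[X,Z] = -0.4 / (2.4221 · 1.2649) = -0.4 / 3.0638 = -0.1306
  r[Y,Y] = 1 (diagonal).
  r[Y,Z] = 0.4 / (1.7224 · 1.2649) = 0.4 / 2.1787 = 0.1836
  r[Z,Z] = 1 (diagonal).

R is symmetric with unit diagonal. Assembling:

R = [[1, 0.6392, -0.1306],
 [0.6392, 1, 0.1836],
 [-0.1306, 0.1836, 1]]


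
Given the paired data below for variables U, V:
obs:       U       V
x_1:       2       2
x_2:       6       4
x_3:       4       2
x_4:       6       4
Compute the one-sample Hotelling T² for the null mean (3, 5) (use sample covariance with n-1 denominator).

Step 1 — sample mean vector:
  mean(U) = (2 + 6 + 4 + 6) / 4 = 18/4 = 4.5
  mean(V) = (2 + 4 + 2 + 4) / 4 = 12/4 = 3
  x̄ = (4.5, 3),  deviation x̄ - mu_0 = (4.5, 3) - (3, 5) = (1.5, -2).

Step 2 — sample covariance matrix, S[i,j] = (1/(n-1)) · Σ_k (x_{k,i} - mean_i) · (x_{k,j} - mean_j), divisor n-1 = 3:
  S[U,U] = ((-2.5)·(-2.5) + (1.5)·(1.5) + (-0.5)·(-0.5) + (1.5)·(1.5)) / 3 = 11/3 = 3.6667
  S[U,V] = ((-2.5)·(-1) + (1.5)·(1) + (-0.5)·(-1) + (1.5)·(1)) / 3 = 6/3 = 2
  S[V,V] = ((-1)·(-1) + (1)·(1) + (-1)·(-1) + (1)·(1)) / 3 = 4/3 = 1.3333
  S = [[3.6667, 2],
 [2, 1.3333]].

Step 3 — invert S. det(S) = 3.6667·1.3333 - (2)² = 0.8889.
  S^{-1} = (1/det) · [[d, -b], [-b, a]] = [[1.5, -2.25],
 [-2.25, 4.125]].

Step 4 — quadratic form (x̄ - mu_0)^T · S^{-1} · (x̄ - mu_0):
  S^{-1} · (x̄ - mu_0) = (6.75, -11.625),
  (x̄ - mu_0)^T · [...] = (1.5)·(6.75) + (-2)·(-11.625) = 33.375.

Step 5 — scale by n: T² = 4 · 33.375 = 133.5.

T² ≈ 133.5


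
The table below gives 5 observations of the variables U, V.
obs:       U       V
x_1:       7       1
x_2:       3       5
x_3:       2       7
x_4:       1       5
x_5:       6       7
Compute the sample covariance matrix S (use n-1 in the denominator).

Step 1 — column means:
  mean(U) = (7 + 3 + 2 + 1 + 6) / 5 = 19/5 = 3.8
  mean(V) = (1 + 5 + 7 + 5 + 7) / 5 = 25/5 = 5

Step 2 — sample covariance S[i,j] = (1/(n-1)) · Σ_k (x_{k,i} - mean_i) · (x_{k,j} - mean_j), with n-1 = 4.
  S[U,U] = ((3.2)·(3.2) + (-0.8)·(-0.8) + (-1.8)·(-1.8) + (-2.8)·(-2.8) + (2.2)·(2.2)) / 4 = 26.8/4 = 6.7
  S[U,V] = ((3.2)·(-4) + (-0.8)·(0) + (-1.8)·(2) + (-2.8)·(0) + (2.2)·(2)) / 4 = -12/4 = -3
  S[V,V] = ((-4)·(-4) + (0)·(0) + (2)·(2) + (0)·(0) + (2)·(2)) / 4 = 24/4 = 6

S is symmetric (S[j,i] = S[i,j]). Assembling:

S = [[6.7, -3],
 [-3, 6]]


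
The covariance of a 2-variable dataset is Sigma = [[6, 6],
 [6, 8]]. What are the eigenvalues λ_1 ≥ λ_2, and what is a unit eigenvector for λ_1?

Step 1 — characteristic polynomial of 2×2 Sigma:
  det(Sigma - λI) = λ² - trace · λ + det = 0.
  trace = 6 + 8 = 14, det = 6·8 - (6)² = 12.
Step 2 — discriminant:
  Δ = trace² - 4·det = 196 - 48 = 148.
Step 3 — eigenvalues:
  λ = (trace ± √Δ)/2 = (14 ± 12.1655)/2,
  λ_1 = 13.0828,  λ_2 = 0.9172.

Step 4 — unit eigenvector for λ_1: solve (Sigma - λ_1 I)v = 0. First row:
  (6 - 13.0828)·v_x + (6)·v_y = 0, i.e. (-7.0828)·v_x + (6)·v_y = 0,
  so v ∝ (b, λ_1 - a) = (6, 7.0828) = u.
  ||u|| = √((6)² + (7.0828)²) = √(86.1655) ≈ 9.2825,
  v_1 = u/||u|| ≈ (0.6464, 0.763) (||v_1|| = 1).

λ_1 = 13.0828,  λ_2 = 0.9172;  v_1 ≈ (0.6464, 0.763)


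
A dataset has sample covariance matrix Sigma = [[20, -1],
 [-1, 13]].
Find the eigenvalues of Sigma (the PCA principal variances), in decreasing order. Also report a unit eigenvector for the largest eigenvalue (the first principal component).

Step 1 — characteristic polynomial of 2×2 Sigma:
  det(Sigma - λI) = λ² - trace · λ + det = 0.
  trace = 20 + 13 = 33, det = 20·13 - (-1)² = 259.
Step 2 — discriminant:
  Δ = trace² - 4·det = 1089 - 1036 = 53.
Step 3 — eigenvalues:
  λ = (trace ± √Δ)/2 = (33 ± 7.2801)/2,
  λ_1 = 20.1401,  λ_2 = 12.8599.

Step 4 — unit eigenvector for λ_1: solve (Sigma - λ_1 I)v = 0. First row:
  (20 - 20.1401)·v_x + (-1)·v_y = 0, i.e. (-0.1401)·v_x + (-1)·v_y = 0,
  so v ∝ (b, λ_1 - a) = (-1, 0.1401); multiply by -1 so the first entry is positive: u = (1, -0.1401).
  ||u|| = √((1)² + (-0.1401)²) = √(1.0196) ≈ 1.0098,
  v_1 = u/||u|| ≈ (0.9903, -0.1387) (||v_1|| = 1).

λ_1 = 20.1401,  λ_2 = 12.8599;  v_1 ≈ (0.9903, -0.1387)


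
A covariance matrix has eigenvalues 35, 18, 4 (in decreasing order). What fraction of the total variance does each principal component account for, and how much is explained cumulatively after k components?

Step 1 — total variance = trace(Sigma) = Σ λ_i = 35 + 18 + 4 = 57.

Step 2 — fraction explained by component i = λ_i / Σ λ:
  PC1: 35/57 = 0.614
  PC2: 18/57 = 0.3158
  PC3: 4/57 = 0.0702

Step 3 — cumulative fraction after k components = (λ_1 + ... + λ_k) / Σ λ:
  k = 1: 35/57 = 0.614
  k = 2: (35 + 18)/57 = 53/57 = 0.9298
  k = 3: (35 + 18 + 4)/57 = 57/57 = 1

Summary (fraction, with percent):

explained: PC1 0.614 (61.4%), PC2 0.3158 (31.58%), PC3 0.0702 (7.02%);  cumulative: 0.614, 0.9298, 1


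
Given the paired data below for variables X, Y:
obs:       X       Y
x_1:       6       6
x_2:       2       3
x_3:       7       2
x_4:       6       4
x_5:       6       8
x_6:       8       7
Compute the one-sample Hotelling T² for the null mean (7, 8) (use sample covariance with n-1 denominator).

Step 1 — sample mean vector:
  mean(X) = (6 + 2 + 7 + 6 + 6 + 8) / 6 = 35/6 = 5.8333
  mean(Y) = (6 + 3 + 2 + 4 + 8 + 7) / 6 = 30/6 = 5
  x̄ = (5.8333, 5),  deviation x̄ - mu_0 = (5.8333, 5) - (7, 8) = (-1.1667, -3).

Step 2 — sample covariance matrix, S[i,j] = (1/(n-1)) · Σ_k (x_{k,i} - mean_i) · (x_{k,j} - mean_j), divisor n-1 = 5:
  S[X,X] = ((0.1667)·(0.1667) + (-3.8333)·(-3.8333) + (1.1667)·(1.1667) + (0.1667)·(0.1667) + (0.1667)·(0.1667) + (2.1667)·(2.1667)) / 5 = 20.8333/5 = 4.1667
  S[X,Y] = ((0.1667)·(1) + (-3.8333)·(-2) + (1.1667)·(-3) + (0.1667)·(-1) + (0.1667)·(3) + (2.1667)·(2)) / 5 = 9/5 = 1.8
  S[Y,Y] = ((1)·(1) + (-2)·(-2) + (-3)·(-3) + (-1)·(-1) + (3)·(3) + (2)·(2)) / 5 = 28/5 = 5.6
  S = [[4.1667, 1.8],
 [1.8, 5.6]].

Step 3 — invert S. det(S) = 4.1667·5.6 - (1.8)² = 20.0933.
  S^{-1} = (1/det) · [[d, -b], [-b, a]] = [[0.2787, -0.0896],
 [-0.0896, 0.2074]].

Step 4 — quadratic form (x̄ - mu_0)^T · S^{-1} · (x̄ - mu_0):
  S^{-1} · (x̄ - mu_0) = (-0.0564, -0.5176),
  (x̄ - mu_0)^T · [...] = (-1.1667)·(-0.0564) + (-3)·(-0.5176) = 1.6186.

Step 5 — scale by n: T² = 6 · 1.6186 = 9.7113.

T² ≈ 9.7113


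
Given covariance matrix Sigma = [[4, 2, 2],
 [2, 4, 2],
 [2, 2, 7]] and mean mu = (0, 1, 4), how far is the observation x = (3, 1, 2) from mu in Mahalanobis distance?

Step 1 — centre the observation: (x - mu) = (3, 0, -2).

Step 2 — invert Sigma (cofactor / det for 3×3, or solve directly):
  Sigma^{-1} = [[0.3529, -0.1471, -0.0588],
 [-0.1471, 0.3529, -0.0588],
 [-0.0588, -0.0588, 0.1765]].

Step 3 — form the quadratic (x - mu)^T · Sigma^{-1} · (x - mu):
  Sigma^{-1} · (x - mu) = (1.1765, -0.3235, -0.5294).
  (x - mu)^T · [Sigma^{-1} · (x - mu)] = (3)·(1.1765) + (0)·(-0.3235) + (-2)·(-0.5294) = 4.5882.

Step 4 — take square root: d = √(4.5882) ≈ 2.142.

d(x, mu) = √(4.5882) ≈ 2.142


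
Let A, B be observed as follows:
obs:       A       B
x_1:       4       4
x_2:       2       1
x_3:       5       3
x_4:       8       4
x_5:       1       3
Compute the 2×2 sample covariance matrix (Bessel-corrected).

Step 1 — column means:
  mean(A) = (4 + 2 + 5 + 8 + 1) / 5 = 20/5 = 4
  mean(B) = (4 + 1 + 3 + 4 + 3) / 5 = 15/5 = 3

Step 2 — sample covariance S[i,j] = (1/(n-1)) · Σ_k (x_{k,i} - mean_i) · (x_{k,j} - mean_j), with n-1 = 4.
  S[A,A] = ((0)·(0) + (-2)·(-2) + (1)·(1) + (4)·(4) + (-3)·(-3)) / 4 = 30/4 = 7.5
  S[A,B] = ((0)·(1) + (-2)·(-2) + (1)·(0) + (4)·(1) + (-3)·(0)) / 4 = 8/4 = 2
  S[B,B] = ((1)·(1) + (-2)·(-2) + (0)·(0) + (1)·(1) + (0)·(0)) / 4 = 6/4 = 1.5

S is symmetric (S[j,i] = S[i,j]). Assembling:

S = [[7.5, 2],
 [2, 1.5]]
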